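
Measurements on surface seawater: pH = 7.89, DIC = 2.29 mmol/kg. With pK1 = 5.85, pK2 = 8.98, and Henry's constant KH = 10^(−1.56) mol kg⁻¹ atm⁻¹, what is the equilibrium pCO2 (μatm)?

α₀ = 1 / (1 + K1/[H⁺] + K1K2/[H⁺]²) = 1 / (1 + 10^+2.04 + 10^+0.95)
   = 1 / (1 + 109.65 + 8.9125) = 1/119.56 = 0.008364
[CO2*] = α₀ × DIC = 0.008364 × 2.29 = 0.01915 mmol/kg = 19.15 μmol/kg
pCO2 = [CO2*]/KH = 1.915×10^-5 / 2.754×10^-2 = 695 μatm

pCO2 = 695 μatm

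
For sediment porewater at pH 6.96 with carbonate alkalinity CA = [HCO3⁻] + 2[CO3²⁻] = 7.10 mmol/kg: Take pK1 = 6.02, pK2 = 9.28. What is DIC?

CA = [HCO3⁻] + 2[CO3²⁻] = (α₁ + 2α₂)·DIC
At pH 6.96: [H⁺]/K1 = 10^-0.94 = 0.11482, K2/[H⁺] = 10^-2.32 = 0.0047863
α₁ = 1/(1 + 0.11482 + 0.0047863) = 1/1.1196 = 0.8932; α₂ = α₁·K2/[H⁺] = 0.004275
α₁ + 2α₂ = 0.9017
DIC = CA / (α₁ + 2α₂) = 7.10 / 0.9017 = 7.87 mmol/kg

DIC = 7.87 mmol/kg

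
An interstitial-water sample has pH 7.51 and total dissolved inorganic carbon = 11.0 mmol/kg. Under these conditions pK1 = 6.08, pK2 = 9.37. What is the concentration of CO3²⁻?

[CO3²⁻] = 0.144 mmol/kg

α₂ = 1 / (1 + [H⁺]/K2 + [H⁺]²/(K1K2)) = 1 / (1 + 10^+1.86 + 10^+0.43)
   = 1 / (1 + 72.444 + 2.6915) = 1/76.135 = 0.01313
[CO3²⁻] = α₂ × DIC = 0.01313 × 11.0 = 0.144 mmol/kg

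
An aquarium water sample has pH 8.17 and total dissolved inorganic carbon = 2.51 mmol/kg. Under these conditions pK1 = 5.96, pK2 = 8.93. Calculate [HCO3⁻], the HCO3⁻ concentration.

[HCO3⁻] = 2.13 mmol/kg

α₁ = 1 / (1 + [H⁺]/K1 + K2/[H⁺]) = 1 / (1 + 10^-2.21 + 10^-0.76)
   = 1 / (1 + 0.0061660 + 0.17378) = 1/1.1799 = 0.8475
[HCO3⁻] = α₁ × DIC = 0.8475 × 2.51 = 2.13 mmol/kg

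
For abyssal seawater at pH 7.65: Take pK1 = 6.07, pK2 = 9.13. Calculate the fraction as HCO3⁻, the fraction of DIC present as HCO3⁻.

α₁ = 0.944

α₁ = 1 / (1 + [H⁺]/K1 + K2/[H⁺]) = 1 / (1 + 10^-1.58 + 10^-1.48)
   = 1 / (1 + 0.026303 + 0.033113) = 1/1.0594 = 0.9439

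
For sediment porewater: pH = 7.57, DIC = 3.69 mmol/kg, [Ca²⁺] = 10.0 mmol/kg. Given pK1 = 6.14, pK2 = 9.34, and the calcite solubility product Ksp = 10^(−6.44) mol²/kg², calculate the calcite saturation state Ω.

α₂ = 1 / (1 + [H⁺]/K2 + [H⁺]²/(K1K2)) = 1 / (1 + 10^+1.77 + 10^+0.34)
   = 1 / (1 + 58.884 + 2.1878) = 1/62.072 = 0.01611
[CO3²⁻] = α₂ × DIC = 0.01611 × 3.69 = 0.05945 mmol/kg
Ksp = 10^(−6.44) = 3.631×10^-7
Ω = [Ca²⁺][CO3²⁻]/Ksp = (10.0×10^-3)(5.945×10^-5) / 3.631×10^-7 = 1.64

Ω = 1.64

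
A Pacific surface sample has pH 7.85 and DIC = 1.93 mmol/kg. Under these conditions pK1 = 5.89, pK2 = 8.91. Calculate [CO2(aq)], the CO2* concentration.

[CO2*] = 19.3 μmol/kg

α₀ = 1 / (1 + K1/[H⁺] + K1K2/[H⁺]²) = 1 / (1 + 10^+1.96 + 10^+0.90)
   = 1 / (1 + 91.201 + 7.9433) = 1/100.14 = 0.009986
[CO2*] = α₀ × DIC = 0.009986 × 1.93 = 0.0193 mmol/kg = 19.3 μmol/kg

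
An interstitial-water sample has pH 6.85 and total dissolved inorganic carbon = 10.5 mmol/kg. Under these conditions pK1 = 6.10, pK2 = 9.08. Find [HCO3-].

[HCO3⁻] = 8.87 mmol/kg

α₁ = 1 / (1 + [H⁺]/K1 + K2/[H⁺]) = 1 / (1 + 10^-0.75 + 10^-2.23)
   = 1 / (1 + 0.17783 + 0.0058884) = 1/1.1837 = 0.8448
[HCO3⁻] = α₁ × DIC = 0.8448 × 10.5 = 8.87 mmol/kg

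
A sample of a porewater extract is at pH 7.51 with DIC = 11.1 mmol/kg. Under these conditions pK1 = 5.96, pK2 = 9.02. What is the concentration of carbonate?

[CO3²⁻] = 0.324 mmol/kg

α₂ = 1 / (1 + [H⁺]/K2 + [H⁺]²/(K1K2)) = 1 / (1 + 10^+1.51 + 10^-0.04)
   = 1 / (1 + 32.359 + 0.91201) = 1/34.271 = 0.02918
[CO3²⁻] = α₂ × DIC = 0.02918 × 11.1 = 0.324 mmol/kg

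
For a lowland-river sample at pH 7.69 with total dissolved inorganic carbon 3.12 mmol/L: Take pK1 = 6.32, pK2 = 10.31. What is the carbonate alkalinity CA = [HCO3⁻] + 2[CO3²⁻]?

CA = [HCO3⁻] + 2[CO3²⁻] = (α₁ + 2α₂)·DIC
At pH 7.69: [H⁺]/K1 = 10^-1.37 = 0.042658, K2/[H⁺] = 10^-2.62 = 0.0023988
α₁ = 1/(1 + 0.042658 + 0.0023988) = 1/1.0451 = 0.9569; α₂ = α₁·K2/[H⁺] = 0.002295
α₁ + 2α₂ = 0.9615
CA = 0.9615 × 3.12 = 3.00 mmol/L

CA = 3.00 mmol/L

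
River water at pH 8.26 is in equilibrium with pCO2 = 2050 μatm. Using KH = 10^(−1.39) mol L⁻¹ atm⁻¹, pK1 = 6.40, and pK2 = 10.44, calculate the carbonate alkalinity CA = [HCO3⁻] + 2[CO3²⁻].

[CO2*] = KH · pCO2 = 10^(−1.39) × 2050×10^-6 = 8.351×10^-5 mol/L
α₀ = 1/(1 + K1/[H⁺] + K1K2/[H⁺]²) = 1/(1 + 10^+1.86 + 10^-0.32) = 0.01353
DIC = [CO2*]/α₀ = 8.351×10^-5 / 0.01353 = 6.173 mmol/L
CA = (α₁ + 2α₂)·DIC = (0.9800 + 2×0.006475) × 6.173 = 6.13 mmol/L

CA = 6.13 mmol/L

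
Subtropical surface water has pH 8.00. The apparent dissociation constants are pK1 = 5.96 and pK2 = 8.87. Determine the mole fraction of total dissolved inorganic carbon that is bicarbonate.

α₁ = 1 / (1 + [H⁺]/K1 + K2/[H⁺]) = 1 / (1 + 10^-2.04 + 10^-0.87)
   = 1 / (1 + 0.0091201 + 0.13490) = 1/1.1440 = 0.8741

α₁ = 0.874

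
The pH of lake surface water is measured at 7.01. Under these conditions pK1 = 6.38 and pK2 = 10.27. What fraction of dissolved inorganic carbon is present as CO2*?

α₀ = 1 / (1 + K1/[H⁺] + K1K2/[H⁺]²) = 1 / (1 + 10^+0.63 + 10^-2.63)
   = 1 / (1 + 4.2658 + 0.0023442) = 1/5.2681 = 0.1898

α₀ = 0.190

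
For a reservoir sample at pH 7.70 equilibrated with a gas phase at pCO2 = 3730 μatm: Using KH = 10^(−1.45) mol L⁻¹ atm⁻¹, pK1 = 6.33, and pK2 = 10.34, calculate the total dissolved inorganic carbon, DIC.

DIC = 3.24 mmol/L

[CO2*] = KH · pCO2 = 10^(−1.45) × 3730×10^-6 = 1.323×10^-4 mol/L
α₀ = 1/(1 + K1/[H⁺] + K1K2/[H⁺]²) = 1/(1 + 10^+1.37 + 10^-1.27) = 0.04082
DIC = [CO2*]/α₀ = 1.323×10^-4 / 0.04082 = 3.24 mmol/L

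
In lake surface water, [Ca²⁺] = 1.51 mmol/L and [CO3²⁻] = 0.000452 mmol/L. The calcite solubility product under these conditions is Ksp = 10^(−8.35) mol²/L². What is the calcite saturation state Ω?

Ω = 0.153

Ksp = 10^(−8.35) = 4.467×10^-9
Ω = [Ca²⁺][CO3²⁻]/Ksp = (1.51×10^-3)(0.000452×10^-3) / 4.467×10^-9 = 0.153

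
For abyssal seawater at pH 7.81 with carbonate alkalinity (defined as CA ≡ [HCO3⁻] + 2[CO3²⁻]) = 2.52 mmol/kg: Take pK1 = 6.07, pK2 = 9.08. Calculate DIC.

DIC = 2.44 mmol/kg

CA = [HCO3⁻] + 2[CO3²⁻] = (α₁ + 2α₂)·DIC
At pH 7.81: [H⁺]/K1 = 10^-1.74 = 0.018197, K2/[H⁺] = 10^-1.27 = 0.053703
α₁ = 1/(1 + 0.018197 + 0.053703) = 1/1.0719 = 0.9329; α₂ = α₁·K2/[H⁺] = 0.05010
α₁ + 2α₂ = 1.0331
DIC = CA / (α₁ + 2α₂) = 2.52 / 1.0331 = 2.44 mmol/kg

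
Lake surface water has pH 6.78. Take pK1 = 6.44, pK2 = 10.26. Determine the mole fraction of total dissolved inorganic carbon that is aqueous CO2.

α₀ = 1 / (1 + K1/[H⁺] + K1K2/[H⁺]²) = 1 / (1 + 10^+0.34 + 10^-3.14)
   = 1 / (1 + 2.1878 + 0.00072444) = 1/3.1885 = 0.3136

α₀ = 0.314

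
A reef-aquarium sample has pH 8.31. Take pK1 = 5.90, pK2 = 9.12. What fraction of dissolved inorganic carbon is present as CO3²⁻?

α₂ = 1 / (1 + [H⁺]/K2 + [H⁺]²/(K1K2)) = 1 / (1 + 10^+0.81 + 10^-1.60)
   = 1 / (1 + 6.4565 + 0.025119) = 1/7.4817 = 0.1337

α₂ = 0.134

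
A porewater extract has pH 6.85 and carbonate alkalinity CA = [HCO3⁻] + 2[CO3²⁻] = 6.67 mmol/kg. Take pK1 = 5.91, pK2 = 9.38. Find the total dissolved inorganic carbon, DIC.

DIC = 7.41 mmol/kg

CA = [HCO3⁻] + 2[CO3²⁻] = (α₁ + 2α₂)·DIC
At pH 6.85: [H⁺]/K1 = 10^-0.94 = 0.11482, K2/[H⁺] = 10^-2.53 = 0.0029512
α₁ = 1/(1 + 0.11482 + 0.0029512) = 1/1.1178 = 0.8946; α₂ = α₁·K2/[H⁺] = 0.002640
α₁ + 2α₂ = 0.8999
DIC = CA / (α₁ + 2α₂) = 6.67 / 0.8999 = 7.41 mmol/kg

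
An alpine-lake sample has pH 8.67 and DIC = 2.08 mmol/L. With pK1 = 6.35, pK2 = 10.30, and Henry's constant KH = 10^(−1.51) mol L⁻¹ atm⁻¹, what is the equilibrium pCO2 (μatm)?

α₀ = 1 / (1 + K1/[H⁺] + K1K2/[H⁺]²) = 1 / (1 + 10^+2.32 + 10^+0.69)
   = 1 / (1 + 208.93 + 4.8978) = 1/214.83 = 0.004655
[CO2*] = α₀ × DIC = 0.004655 × 2.08 = 0.009682 mmol/L = 9.682 μmol/L
pCO2 = [CO2*]/KH = 9.682×10^-6 / 3.090×10^-2 = 313 μatm

pCO2 = 313 μatm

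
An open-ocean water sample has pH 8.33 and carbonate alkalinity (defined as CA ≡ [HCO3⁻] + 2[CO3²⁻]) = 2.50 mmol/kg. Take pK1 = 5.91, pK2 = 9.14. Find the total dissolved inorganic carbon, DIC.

CA = [HCO3⁻] + 2[CO3²⁻] = (α₁ + 2α₂)·DIC
At pH 8.33: [H⁺]/K1 = 10^-2.42 = 0.0038019, K2/[H⁺] = 10^-0.81 = 0.15488
α₁ = 1/(1 + 0.0038019 + 0.15488) = 1/1.1587 = 0.8630; α₂ = α₁·K2/[H⁺] = 0.1337
α₁ + 2α₂ = 1.1304
DIC = CA / (α₁ + 2α₂) = 2.50 / 1.1304 = 2.21 mmol/kg

DIC = 2.21 mmol/kg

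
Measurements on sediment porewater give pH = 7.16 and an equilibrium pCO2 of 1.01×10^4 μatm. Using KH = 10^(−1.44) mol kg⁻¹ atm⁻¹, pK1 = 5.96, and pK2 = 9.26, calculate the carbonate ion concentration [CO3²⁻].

[CO3²⁻] = 0.0462 mmol/kg

[CO2*] = KH · pCO2 = 10^(−1.44) × 1.01×10^4×10^-6 = 3.667×10^-4 mol/kg
α₀ = 1/(1 + K1/[H⁺] + K1K2/[H⁺]²) = 1/(1 + 10^+1.20 + 10^-0.90) = 0.05891
DIC = [CO2*]/α₀ = 3.667×10^-4 / 0.05891 = 6.225 mmol/kg
[CO3²⁻] = α₂·DIC; α₂ = 0.007416, so [CO3²⁻] = 0.007416 × 6.225 = 0.0462 mmol/kg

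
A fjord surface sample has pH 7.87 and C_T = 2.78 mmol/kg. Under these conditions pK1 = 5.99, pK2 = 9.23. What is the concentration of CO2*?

α₀ = 1 / (1 + K1/[H⁺] + K1K2/[H⁺]²) = 1 / (1 + 10^+1.88 + 10^+0.52)
   = 1 / (1 + 75.858 + 3.3113) = 1/80.169 = 0.01247
[CO2*] = α₀ × DIC = 0.01247 × 2.78 = 0.0347 mmol/kg

[CO2*] = 0.0347 mmol/kg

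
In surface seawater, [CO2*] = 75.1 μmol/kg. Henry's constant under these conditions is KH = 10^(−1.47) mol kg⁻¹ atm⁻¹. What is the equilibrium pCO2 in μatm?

pCO2 = 2220 μatm

KH = 10^(−1.47) = 3.388×10^-2 mol kg⁻¹ atm⁻¹
pCO2 = [CO2*]/KH = 75.1×10^-6 / 3.388×10^-2 = 2.22×10^-3 atm = 2220 μatm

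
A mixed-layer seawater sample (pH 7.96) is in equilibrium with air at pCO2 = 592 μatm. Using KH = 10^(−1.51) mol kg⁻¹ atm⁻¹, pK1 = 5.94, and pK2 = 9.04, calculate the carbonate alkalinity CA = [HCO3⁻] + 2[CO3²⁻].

[CO2*] = KH · pCO2 = 10^(−1.51) × 592×10^-6 = 1.829×10^-5 mol/kg
α₀ = 1/(1 + K1/[H⁺] + K1K2/[H⁺]²) = 1/(1 + 10^+2.02 + 10^+0.94) = 0.008740
DIC = [CO2*]/α₀ = 1.829×10^-5 / 0.008740 = 2.093 mmol/kg
CA = (α₁ + 2α₂)·DIC = (0.9151 + 2×0.07612) × 2.093 = 2.23 mmol/kg

CA = 2.23 mmol/kg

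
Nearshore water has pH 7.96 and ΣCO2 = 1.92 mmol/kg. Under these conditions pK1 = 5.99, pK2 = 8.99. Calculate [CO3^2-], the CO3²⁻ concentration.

[CO3²⁻] = 0.162 mmol/kg

α₂ = 1 / (1 + [H⁺]/K2 + [H⁺]²/(K1K2)) = 1 / (1 + 10^+1.03 + 10^-0.94)
   = 1 / (1 + 10.715 + 0.11482) = 1/11.830 = 0.08453
[CO3²⁻] = α₂ × DIC = 0.08453 × 1.92 = 0.162 mmol/kg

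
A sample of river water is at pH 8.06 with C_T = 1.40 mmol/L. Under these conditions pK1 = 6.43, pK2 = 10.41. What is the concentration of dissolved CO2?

[CO2*] = 0.0319 mmol/L

α₀ = 1 / (1 + K1/[H⁺] + K1K2/[H⁺]²) = 1 / (1 + 10^+1.63 + 10^-0.72)
   = 1 / (1 + 42.658 + 0.19055) = 1/43.848 = 0.02281
[CO2*] = α₀ × DIC = 0.02281 × 1.40 = 0.0319 mmol/L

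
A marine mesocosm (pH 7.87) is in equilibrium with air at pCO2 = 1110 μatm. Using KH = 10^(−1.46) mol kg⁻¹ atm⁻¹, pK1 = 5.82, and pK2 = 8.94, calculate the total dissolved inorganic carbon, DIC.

[CO2*] = KH · pCO2 = 10^(−1.46) × 1110×10^-6 = 3.849×10^-5 mol/kg
α₀ = 1/(1 + K1/[H⁺] + K1K2/[H⁺]²) = 1/(1 + 10^+2.05 + 10^+0.98) = 0.008147
DIC = [CO2*]/α₀ = 3.849×10^-5 / 0.008147 = 4.72 mmol/kg

DIC = 4.72 mmol/kg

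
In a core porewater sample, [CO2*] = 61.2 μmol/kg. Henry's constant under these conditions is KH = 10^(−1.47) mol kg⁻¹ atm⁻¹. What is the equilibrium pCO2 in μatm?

pCO2 = 1810 μatm

KH = 10^(−1.47) = 3.388×10^-2 mol kg⁻¹ atm⁻¹
pCO2 = [CO2*]/KH = 61.2×10^-6 / 3.388×10^-2 = 1.81×10^-3 atm = 1810 μatm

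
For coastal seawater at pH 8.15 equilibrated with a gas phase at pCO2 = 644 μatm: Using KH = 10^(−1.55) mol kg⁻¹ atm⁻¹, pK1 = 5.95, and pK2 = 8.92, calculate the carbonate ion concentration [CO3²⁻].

[CO2*] = KH · pCO2 = 10^(−1.55) × 644×10^-6 = 1.815×10^-5 mol/kg
α₀ = 1/(1 + K1/[H⁺] + K1K2/[H⁺]²) = 1/(1 + 10^+2.20 + 10^+1.43) = 0.005365
DIC = [CO2*]/α₀ = 1.815×10^-5 / 0.005365 = 3.383 mmol/kg
[CO3²⁻] = α₂·DIC; α₂ = 0.1444, so [CO3²⁻] = 0.1444 × 3.383 = 0.489 mmol/kg

[CO3²⁻] = 0.489 mmol/kg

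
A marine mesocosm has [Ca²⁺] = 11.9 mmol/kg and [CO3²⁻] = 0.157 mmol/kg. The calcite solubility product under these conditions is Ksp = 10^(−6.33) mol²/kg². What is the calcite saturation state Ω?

Ksp = 10^(−6.33) = 4.677×10^-7
Ω = [Ca²⁺][CO3²⁻]/Ksp = (11.9×10^-3)(0.157×10^-3) / 4.677×10^-7 = 3.99

Ω = 3.99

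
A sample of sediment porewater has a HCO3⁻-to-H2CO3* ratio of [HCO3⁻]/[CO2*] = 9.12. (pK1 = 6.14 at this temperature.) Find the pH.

From K1 = [H⁺][HCO3⁻]/[CO2*]:  pH = pK1 + log₁₀([HCO3⁻]/[CO2*])
log₁₀(9.12) = +0.960
pH = 6.14 + (+0.960) = 7.10

pH = 7.10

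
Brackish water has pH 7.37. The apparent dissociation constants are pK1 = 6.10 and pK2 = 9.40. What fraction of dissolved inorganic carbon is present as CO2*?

α₀ = 0.0505

α₀ = 1 / (1 + K1/[H⁺] + K1K2/[H⁺]²) = 1 / (1 + 10^+1.27 + 10^-0.76)
   = 1 / (1 + 18.621 + 0.17378) = 1/19.795 = 0.05052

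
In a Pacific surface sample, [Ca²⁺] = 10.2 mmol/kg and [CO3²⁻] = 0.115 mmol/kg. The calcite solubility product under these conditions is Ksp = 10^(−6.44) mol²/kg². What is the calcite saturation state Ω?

Ω = 3.23

Ksp = 10^(−6.44) = 3.631×10^-7
Ω = [Ca²⁺][CO3²⁻]/Ksp = (10.2×10^-3)(0.115×10^-3) / 3.631×10^-7 = 3.23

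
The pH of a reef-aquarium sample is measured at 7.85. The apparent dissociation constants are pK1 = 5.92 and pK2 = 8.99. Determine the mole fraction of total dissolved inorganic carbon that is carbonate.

α₂ = 0.0668

α₂ = 1 / (1 + [H⁺]/K2 + [H⁺]²/(K1K2)) = 1 / (1 + 10^+1.14 + 10^-0.79)
   = 1 / (1 + 13.804 + 0.16218) = 1/14.966 = 0.06682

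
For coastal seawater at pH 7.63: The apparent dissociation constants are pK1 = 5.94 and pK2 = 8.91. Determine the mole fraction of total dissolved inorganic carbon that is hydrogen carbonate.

α₁ = 0.932

α₁ = 1 / (1 + [H⁺]/K1 + K2/[H⁺]) = 1 / (1 + 10^-1.69 + 10^-1.28)
   = 1 / (1 + 0.020417 + 0.052481) = 1/1.0729 = 0.9321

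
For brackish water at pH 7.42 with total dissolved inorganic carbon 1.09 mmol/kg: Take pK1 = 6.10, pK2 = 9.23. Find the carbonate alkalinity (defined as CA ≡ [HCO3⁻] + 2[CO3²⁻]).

CA = 1.06 mmol/kg

CA = [HCO3⁻] + 2[CO3²⁻] = (α₁ + 2α₂)·DIC
At pH 7.42: [H⁺]/K1 = 10^-1.32 = 0.047863, K2/[H⁺] = 10^-1.81 = 0.015488
α₁ = 1/(1 + 0.047863 + 0.015488) = 1/1.0634 = 0.9404; α₂ = α₁·K2/[H⁺] = 0.01457
α₁ + 2α₂ = 0.9696
CA = 0.9696 × 1.09 = 1.06 mmol/kg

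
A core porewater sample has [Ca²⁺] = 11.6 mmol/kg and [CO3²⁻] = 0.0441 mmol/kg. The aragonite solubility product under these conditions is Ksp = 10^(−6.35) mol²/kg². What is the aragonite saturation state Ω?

Ksp = 10^(−6.35) = 4.467×10^-7
Ω = [Ca²⁺][CO3²⁻]/Ksp = (11.6×10^-3)(0.0441×10^-3) / 4.467×10^-7 = 1.15

Ω = 1.15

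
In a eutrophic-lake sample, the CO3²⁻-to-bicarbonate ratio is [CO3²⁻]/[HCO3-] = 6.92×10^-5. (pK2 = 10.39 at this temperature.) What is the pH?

pH = 6.23

From K2 = [H⁺][CO3²⁻]/[HCO3-]:  pH = pK2 + log₁₀([CO3²⁻]/[HCO3-])
log₁₀(6.92×10^-5) = -4.160
pH = 10.39 + (-4.160) = 6.23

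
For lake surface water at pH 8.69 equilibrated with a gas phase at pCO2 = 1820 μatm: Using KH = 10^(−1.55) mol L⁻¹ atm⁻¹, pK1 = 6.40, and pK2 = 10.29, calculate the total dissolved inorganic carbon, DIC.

[CO2*] = KH · pCO2 = 10^(−1.55) × 1820×10^-6 = 5.129×10^-5 mol/L
α₀ = 1/(1 + K1/[H⁺] + K1K2/[H⁺]²) = 1/(1 + 10^+2.29 + 10^+0.69) = 0.004978
DIC = [CO2*]/α₀ = 5.129×10^-5 / 0.004978 = 10.3 mmol/L

DIC = 10.3 mmol/L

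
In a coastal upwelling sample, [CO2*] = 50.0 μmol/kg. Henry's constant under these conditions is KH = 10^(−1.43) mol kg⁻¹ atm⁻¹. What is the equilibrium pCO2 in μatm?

pCO2 = 1350 μatm

KH = 10^(−1.43) = 3.715×10^-2 mol kg⁻¹ atm⁻¹
pCO2 = [CO2*]/KH = 50.0×10^-6 / 3.715×10^-2 = 1.35×10^-3 atm = 1350 μatm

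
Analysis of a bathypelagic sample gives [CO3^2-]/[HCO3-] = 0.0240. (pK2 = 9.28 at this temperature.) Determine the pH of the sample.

pH = 7.66

From K2 = [H⁺][CO3^2-]/[HCO3-]:  pH = pK2 + log₁₀([CO3^2-]/[HCO3-])
log₁₀(0.0240) = -1.620
pH = 9.28 + (-1.620) = 7.66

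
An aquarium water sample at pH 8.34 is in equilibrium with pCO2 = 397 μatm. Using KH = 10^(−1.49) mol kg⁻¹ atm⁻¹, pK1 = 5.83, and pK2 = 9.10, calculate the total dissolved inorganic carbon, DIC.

[CO2*] = KH · pCO2 = 10^(−1.49) × 397×10^-6 = 1.285×10^-5 mol/kg
α₀ = 1/(1 + K1/[H⁺] + K1K2/[H⁺]²) = 1/(1 + 10^+2.51 + 10^+1.75) = 0.002626
DIC = [CO2*]/α₀ = 1.285×10^-5 / 0.002626 = 4.89 mmol/kg

DIC = 4.89 mmol/kg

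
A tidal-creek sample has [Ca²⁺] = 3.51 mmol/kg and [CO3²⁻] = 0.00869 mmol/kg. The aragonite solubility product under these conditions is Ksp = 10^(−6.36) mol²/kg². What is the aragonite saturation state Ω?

Ksp = 10^(−6.36) = 4.365×10^-7
Ω = [Ca²⁺][CO3²⁻]/Ksp = (3.51×10^-3)(0.00869×10^-3) / 4.365×10^-7 = 0.0699

Ω = 0.0699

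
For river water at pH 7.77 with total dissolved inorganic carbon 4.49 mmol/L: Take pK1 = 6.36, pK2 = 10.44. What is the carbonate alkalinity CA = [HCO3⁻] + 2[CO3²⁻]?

CA = [HCO3⁻] + 2[CO3²⁻] = (α₁ + 2α₂)·DIC
At pH 7.77: [H⁺]/K1 = 10^-1.41 = 0.038905, K2/[H⁺] = 10^-2.67 = 0.0021380
α₁ = 1/(1 + 0.038905 + 0.0021380) = 1/1.0410 = 0.9606; α₂ = α₁·K2/[H⁺] = 0.002054
α₁ + 2α₂ = 0.9647
CA = 0.9647 × 4.49 = 4.33 mmol/L

CA = 4.33 mmol/L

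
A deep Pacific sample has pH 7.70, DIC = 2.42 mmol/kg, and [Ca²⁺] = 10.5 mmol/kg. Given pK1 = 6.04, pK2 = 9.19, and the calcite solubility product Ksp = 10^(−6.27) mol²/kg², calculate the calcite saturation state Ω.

α₂ = 1 / (1 + [H⁺]/K2 + [H⁺]²/(K1K2)) = 1 / (1 + 10^+1.49 + 10^-0.17)
   = 1 / (1 + 30.903 + 0.67608) = 1/32.579 = 0.03069
[CO3²⁻] = α₂ × DIC = 0.03069 × 2.42 = 0.07428 mmol/kg
Ksp = 10^(−6.27) = 5.370×10^-7
Ω = [Ca²⁺][CO3²⁻]/Ksp = (10.5×10^-3)(7.428×10^-5) / 5.370×10^-7 = 1.45

Ω = 1.45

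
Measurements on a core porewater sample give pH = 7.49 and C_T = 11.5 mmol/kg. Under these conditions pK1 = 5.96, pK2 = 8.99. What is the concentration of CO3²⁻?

α₂ = 1 / (1 + [H⁺]/K2 + [H⁺]²/(K1K2)) = 1 / (1 + 10^+1.50 + 10^-0.03)
   = 1 / (1 + 31.623 + 0.93325) = 1/33.556 = 0.02980
[CO3²⁻] = α₂ × DIC = 0.02980 × 11.5 = 0.343 mmol/kg

[CO3²⁻] = 0.343 mmol/kg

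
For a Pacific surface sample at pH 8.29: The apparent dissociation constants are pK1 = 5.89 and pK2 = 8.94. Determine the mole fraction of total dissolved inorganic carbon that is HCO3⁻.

α₁ = 0.814

α₁ = 1 / (1 + [H⁺]/K1 + K2/[H⁺]) = 1 / (1 + 10^-2.40 + 10^-0.65)
   = 1 / (1 + 0.0039811 + 0.22387) = 1/1.2279 = 0.8144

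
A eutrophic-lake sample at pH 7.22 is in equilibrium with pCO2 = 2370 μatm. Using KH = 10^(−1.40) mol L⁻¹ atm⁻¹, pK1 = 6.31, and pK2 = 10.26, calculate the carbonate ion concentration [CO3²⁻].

[CO2*] = KH · pCO2 = 10^(−1.40) × 2370×10^-6 = 9.435×10^-5 mol/L
α₀ = 1/(1 + K1/[H⁺] + K1K2/[H⁺]²) = 1/(1 + 10^+0.91 + 10^-2.13) = 0.1095
DIC = [CO2*]/α₀ = 9.435×10^-5 / 0.1095 = 0.8620 mmol/L
[CO3²⁻] = α₂·DIC; α₂ = 0.0008114, so [CO3²⁻] = 0.0008114 × 0.8620 = 0.000699 mmol/L = 0.699 μmol/L

[CO3²⁻] = 0.699 μmol/L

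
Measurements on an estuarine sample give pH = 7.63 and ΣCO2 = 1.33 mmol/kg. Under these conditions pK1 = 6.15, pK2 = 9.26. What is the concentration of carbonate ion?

α₂ = 1 / (1 + [H⁺]/K2 + [H⁺]²/(K1K2)) = 1 / (1 + 10^+1.63 + 10^+0.15)
   = 1 / (1 + 42.658 + 1.4125) = 1/45.070 = 0.02219
[CO3²⁻] = α₂ × DIC = 0.02219 × 1.33 = 0.0295 mmol/kg

[CO3²⁻] = 0.0295 mmol/kg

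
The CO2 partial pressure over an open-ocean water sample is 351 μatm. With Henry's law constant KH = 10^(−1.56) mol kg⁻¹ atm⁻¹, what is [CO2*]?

KH = 10^(−1.56) = 2.754×10^-2 mol kg⁻¹ atm⁻¹
[CO2*] = KH · pCO2 = 2.754×10^-2 × 351×10^-6 atm = 9.67×10^-6 mol/kg

[CO2*] = 9.67 μmol/kg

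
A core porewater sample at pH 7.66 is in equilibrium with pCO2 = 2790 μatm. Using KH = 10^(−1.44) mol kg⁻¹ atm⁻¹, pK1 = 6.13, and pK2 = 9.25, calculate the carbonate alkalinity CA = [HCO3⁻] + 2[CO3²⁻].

CA = 3.61 mmol/kg

[CO2*] = KH · pCO2 = 10^(−1.44) × 2790×10^-6 = 1.013×10^-4 mol/kg
α₀ = 1/(1 + K1/[H⁺] + K1K2/[H⁺]²) = 1/(1 + 10^+1.53 + 10^-0.06) = 0.02797
DIC = [CO2*]/α₀ = 1.013×10^-4 / 0.02797 = 3.622 mmol/kg
CA = (α₁ + 2α₂)·DIC = (0.9477 + 2×0.02436) × 3.622 = 3.61 mmol/kg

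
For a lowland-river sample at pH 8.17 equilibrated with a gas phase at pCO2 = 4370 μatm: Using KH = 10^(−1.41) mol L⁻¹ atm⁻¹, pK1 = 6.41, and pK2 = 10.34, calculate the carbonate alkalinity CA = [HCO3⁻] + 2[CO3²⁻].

CA = 9.92 mmol/L

[CO2*] = KH · pCO2 = 10^(−1.41) × 4370×10^-6 = 1.700×10^-4 mol/L
α₀ = 1/(1 + K1/[H⁺] + K1K2/[H⁺]²) = 1/(1 + 10^+1.76 + 10^-0.41) = 0.01697
DIC = [CO2*]/α₀ = 1.700×10^-4 / 0.01697 = 10.02 mmol/L
CA = (α₁ + 2α₂)·DIC = (0.9764 + 2×0.006601) × 10.02 = 9.92 mmol/L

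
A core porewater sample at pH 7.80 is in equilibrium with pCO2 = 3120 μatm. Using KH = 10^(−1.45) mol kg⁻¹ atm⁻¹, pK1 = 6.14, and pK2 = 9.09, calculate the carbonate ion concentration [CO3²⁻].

[CO2*] = KH · pCO2 = 10^(−1.45) × 3120×10^-6 = 1.107×10^-4 mol/kg
α₀ = 1/(1 + K1/[H⁺] + K1K2/[H⁺]²) = 1/(1 + 10^+1.66 + 10^+0.37) = 0.02039
DIC = [CO2*]/α₀ = 1.107×10^-4 / 0.02039 = 5.430 mmol/kg
[CO3²⁻] = α₂·DIC; α₂ = 0.04779, so [CO3²⁻] = 0.04779 × 5.430 = 0.260 mmol/kg

[CO3²⁻] = 0.260 mmol/kg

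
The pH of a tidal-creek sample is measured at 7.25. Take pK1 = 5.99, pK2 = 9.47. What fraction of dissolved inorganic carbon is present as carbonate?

α₂ = 0.00568

α₂ = 1 / (1 + [H⁺]/K2 + [H⁺]²/(K1K2)) = 1 / (1 + 10^+2.22 + 10^+0.96)
   = 1 / (1 + 165.96 + 9.1201) = 1/176.08 = 0.005679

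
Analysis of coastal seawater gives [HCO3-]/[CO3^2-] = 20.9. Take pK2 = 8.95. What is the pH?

From K2 = [H⁺][CO3^2-]/[HCO3-]:  pH = pK2 − log₁₀([HCO3-]/[CO3^2-])
log₁₀(20.9) = +1.320
pH = 8.95 − (+1.320) = 7.63

pH = 7.63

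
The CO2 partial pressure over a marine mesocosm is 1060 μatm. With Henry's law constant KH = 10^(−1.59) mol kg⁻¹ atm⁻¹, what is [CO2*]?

[CO2*] = 27.2 μmol/kg

KH = 10^(−1.59) = 2.570×10^-2 mol kg⁻¹ atm⁻¹
[CO2*] = KH · pCO2 = 2.570×10^-2 × 1060×10^-6 atm = 2.72×10^-5 mol/kg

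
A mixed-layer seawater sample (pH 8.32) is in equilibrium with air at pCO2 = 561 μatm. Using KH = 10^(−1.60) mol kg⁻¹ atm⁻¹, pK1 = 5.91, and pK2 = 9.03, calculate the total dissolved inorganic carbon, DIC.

[CO2*] = KH · pCO2 = 10^(−1.60) × 561×10^-6 = 1.409×10^-5 mol/kg
α₀ = 1/(1 + K1/[H⁺] + K1K2/[H⁺]²) = 1/(1 + 10^+2.41 + 10^+1.70) = 0.003245
DIC = [CO2*]/α₀ = 1.409×10^-5 / 0.003245 = 4.34 mmol/kg

DIC = 4.34 mmol/kg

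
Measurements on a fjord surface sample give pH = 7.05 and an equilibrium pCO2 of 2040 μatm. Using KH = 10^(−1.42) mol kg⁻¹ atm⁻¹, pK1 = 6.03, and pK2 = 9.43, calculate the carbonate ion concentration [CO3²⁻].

[CO2*] = KH · pCO2 = 10^(−1.42) × 2040×10^-6 = 7.756×10^-5 mol/kg
α₀ = 1/(1 + K1/[H⁺] + K1K2/[H⁺]²) = 1/(1 + 10^+1.02 + 10^-1.36) = 0.08684
DIC = [CO2*]/α₀ = 7.756×10^-5 / 0.08684 = 0.8931 mmol/kg
[CO3²⁻] = α₂·DIC; α₂ = 0.003791, so [CO3²⁻] = 0.003791 × 0.8931 = 0.00339 mmol/kg = 3.39 μmol/kg

[CO3²⁻] = 3.39 μmol/kg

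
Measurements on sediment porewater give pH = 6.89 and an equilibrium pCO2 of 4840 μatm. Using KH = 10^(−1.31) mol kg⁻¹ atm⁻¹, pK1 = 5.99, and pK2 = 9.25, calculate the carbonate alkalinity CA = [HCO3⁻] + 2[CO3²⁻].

CA = 1.90 mmol/kg

[CO2*] = KH · pCO2 = 10^(−1.31) × 4840×10^-6 = 2.371×10^-4 mol/kg
α₀ = 1/(1 + K1/[H⁺] + K1K2/[H⁺]²) = 1/(1 + 10^+0.90 + 10^-1.46) = 0.1114
DIC = [CO2*]/α₀ = 2.371×10^-4 / 0.1114 = 2.128 mmol/kg
CA = (α₁ + 2α₂)·DIC = (0.8848 + 2×0.003862) × 2.128 = 1.90 mmol/kg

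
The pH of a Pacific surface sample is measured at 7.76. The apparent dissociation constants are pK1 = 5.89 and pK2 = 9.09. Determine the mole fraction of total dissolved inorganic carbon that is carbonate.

α₂ = 1 / (1 + [H⁺]/K2 + [H⁺]²/(K1K2)) = 1 / (1 + 10^+1.33 + 10^-0.54)
   = 1 / (1 + 21.380 + 0.28840) = 1/22.668 = 0.04412

α₂ = 0.0441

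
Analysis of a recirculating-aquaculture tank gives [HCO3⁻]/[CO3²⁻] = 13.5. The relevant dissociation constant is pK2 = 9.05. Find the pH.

From K2 = [H⁺][CO3²⁻]/[HCO3⁻]:  pH = pK2 − log₁₀([HCO3⁻]/[CO3²⁻])
log₁₀(13.5) = +1.130
pH = 9.05 − (+1.130) = 7.92

pH = 7.92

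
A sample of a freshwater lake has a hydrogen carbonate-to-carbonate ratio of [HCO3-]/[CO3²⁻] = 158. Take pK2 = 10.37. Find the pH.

pH = 8.17

From K2 = [H⁺][CO3²⁻]/[HCO3-]:  pH = pK2 − log₁₀([HCO3-]/[CO3²⁻])
log₁₀(158) = +2.199
pH = 10.37 − (+2.199) = 8.17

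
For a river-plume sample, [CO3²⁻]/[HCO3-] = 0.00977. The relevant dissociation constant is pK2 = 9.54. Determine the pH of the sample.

From K2 = [H⁺][CO3²⁻]/[HCO3-]:  pH = pK2 + log₁₀([CO3²⁻]/[HCO3-])
log₁₀(0.00977) = -2.010
pH = 9.54 + (-2.010) = 7.53

pH = 7.53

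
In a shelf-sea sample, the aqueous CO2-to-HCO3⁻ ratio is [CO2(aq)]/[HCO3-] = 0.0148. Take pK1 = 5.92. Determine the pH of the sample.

pH = 7.75

From K1 = [H⁺][HCO3-]/[CO2(aq)]:  pH = pK1 − log₁₀([CO2(aq)]/[HCO3-])
log₁₀(0.0148) = -1.830
pH = 5.92 − (-1.830) = 7.75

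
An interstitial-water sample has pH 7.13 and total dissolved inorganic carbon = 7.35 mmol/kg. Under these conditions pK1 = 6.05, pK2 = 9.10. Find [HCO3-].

[HCO3⁻] = 6.72 mmol/kg

α₁ = 1 / (1 + [H⁺]/K1 + K2/[H⁺]) = 1 / (1 + 10^-1.08 + 10^-1.97)
   = 1 / (1 + 0.083176 + 0.010715) = 1/1.0939 = 0.9142
[HCO3⁻] = α₁ × DIC = 0.9142 × 7.35 = 6.72 mmol/kg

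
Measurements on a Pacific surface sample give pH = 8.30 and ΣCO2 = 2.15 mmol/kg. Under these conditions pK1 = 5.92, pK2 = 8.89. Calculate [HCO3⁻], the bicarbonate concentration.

α₁ = 1 / (1 + [H⁺]/K1 + K2/[H⁺]) = 1 / (1 + 10^-2.38 + 10^-0.59)
   = 1 / (1 + 0.0041687 + 0.25704) = 1/1.2612 = 0.7929
[HCO3⁻] = α₁ × DIC = 0.7929 × 2.15 = 1.70 mmol/kg

[HCO3⁻] = 1.70 mmol/kg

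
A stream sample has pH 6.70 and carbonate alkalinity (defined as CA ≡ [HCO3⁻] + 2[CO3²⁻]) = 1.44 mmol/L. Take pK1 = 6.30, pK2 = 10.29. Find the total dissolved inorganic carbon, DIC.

CA = [HCO3⁻] + 2[CO3²⁻] = (α₁ + 2α₂)·DIC
At pH 6.70: [H⁺]/K1 = 10^-0.40 = 0.39811, K2/[H⁺] = 10^-3.59 = 0.00025704
α₁ = 1/(1 + 0.39811 + 0.00025704) = 1/1.3984 = 0.7151; α₂ = α₁·K2/[H⁺] = 0.0001838
α₁ + 2α₂ = 0.7155
DIC = CA / (α₁ + 2α₂) = 1.44 / 0.7155 = 2.01 mmol/L

DIC = 2.01 mmol/L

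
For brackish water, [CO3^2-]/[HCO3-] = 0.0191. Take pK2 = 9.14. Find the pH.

pH = 7.42

From K2 = [H⁺][CO3^2-]/[HCO3-]:  pH = pK2 + log₁₀([CO3^2-]/[HCO3-])
log₁₀(0.0191) = -1.719
pH = 9.14 + (-1.719) = 7.42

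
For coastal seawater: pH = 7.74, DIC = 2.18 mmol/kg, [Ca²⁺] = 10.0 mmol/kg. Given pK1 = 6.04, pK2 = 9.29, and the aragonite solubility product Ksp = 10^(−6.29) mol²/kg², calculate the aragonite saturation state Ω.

Ω = 1.14

α₂ = 1 / (1 + [H⁺]/K2 + [H⁺]²/(K1K2)) = 1 / (1 + 10^+1.55 + 10^-0.15)
   = 1 / (1 + 35.481 + 0.70795) = 1/37.189 = 0.02689
[CO3²⁻] = α₂ × DIC = 0.02689 × 2.18 = 0.05862 mmol/kg
Ksp = 10^(−6.29) = 5.129×10^-7
Ω = [Ca²⁺][CO3²⁻]/Ksp = (10.0×10^-3)(5.862×10^-5) / 5.129×10^-7 = 1.14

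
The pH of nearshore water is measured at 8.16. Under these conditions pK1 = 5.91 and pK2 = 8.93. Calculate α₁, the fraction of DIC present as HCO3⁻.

α₁ = 1 / (1 + [H⁺]/K1 + K2/[H⁺]) = 1 / (1 + 10^-2.25 + 10^-0.77)
   = 1 / (1 + 0.0056234 + 0.16982) = 1/1.1754 = 0.8507

α₁ = 0.851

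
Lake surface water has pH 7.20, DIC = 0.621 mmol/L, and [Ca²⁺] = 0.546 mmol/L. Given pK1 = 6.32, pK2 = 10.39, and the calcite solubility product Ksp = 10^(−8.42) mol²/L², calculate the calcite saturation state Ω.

Ω = 0.0508

α₂ = 1 / (1 + [H⁺]/K2 + [H⁺]²/(K1K2)) = 1 / (1 + 10^+3.19 + 10^+2.31)
   = 1 / (1 + 1548.8 + 204.17) = 1/1754.0 = 0.0005701
[CO3²⁻] = α₂ × DIC = 0.0005701 × 0.621 = 0.0003540 mmol/L = 0.3540 μmol/L
Ksp = 10^(−8.42) = 3.802×10^-9
Ω = [Ca²⁺][CO3²⁻]/Ksp = (0.546×10^-3)(3.540×10^-7) / 3.802×10^-9 = 0.0508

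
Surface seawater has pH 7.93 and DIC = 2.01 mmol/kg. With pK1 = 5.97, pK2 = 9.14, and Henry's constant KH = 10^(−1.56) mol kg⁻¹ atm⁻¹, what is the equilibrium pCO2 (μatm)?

pCO2 = 746 μatm

α₀ = 1 / (1 + K1/[H⁺] + K1K2/[H⁺]²) = 1 / (1 + 10^+1.96 + 10^+0.75)
   = 1 / (1 + 91.201 + 5.6234) = 1/97.824 = 0.01022
[CO2*] = α₀ × DIC = 0.01022 × 2.01 = 0.02055 mmol/kg
pCO2 = [CO2*]/KH = 2.055×10^-5 / 2.754×10^-2 = 746 μatm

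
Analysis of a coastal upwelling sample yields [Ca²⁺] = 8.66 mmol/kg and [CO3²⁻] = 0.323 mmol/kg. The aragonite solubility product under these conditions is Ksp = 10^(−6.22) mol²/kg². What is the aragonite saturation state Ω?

Ksp = 10^(−6.22) = 6.026×10^-7
Ω = [Ca²⁺][CO3²⁻]/Ksp = (8.66×10^-3)(0.323×10^-3) / 6.026×10^-7 = 4.64

Ω = 4.64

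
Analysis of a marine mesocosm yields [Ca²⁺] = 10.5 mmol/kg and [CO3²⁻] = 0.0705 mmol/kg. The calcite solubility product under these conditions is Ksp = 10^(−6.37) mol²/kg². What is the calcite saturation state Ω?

Ksp = 10^(−6.37) = 4.266×10^-7
Ω = [Ca²⁺][CO3²⁻]/Ksp = (10.5×10^-3)(0.0705×10^-3) / 4.266×10^-7 = 1.74

Ω = 1.74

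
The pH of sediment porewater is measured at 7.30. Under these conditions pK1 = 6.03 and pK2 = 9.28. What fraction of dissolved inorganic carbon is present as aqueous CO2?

α₀ = 1 / (1 + K1/[H⁺] + K1K2/[H⁺]²) = 1 / (1 + 10^+1.27 + 10^-0.71)
   = 1 / (1 + 18.621 + 0.19498) = 1/19.816 = 0.05046

α₀ = 0.0505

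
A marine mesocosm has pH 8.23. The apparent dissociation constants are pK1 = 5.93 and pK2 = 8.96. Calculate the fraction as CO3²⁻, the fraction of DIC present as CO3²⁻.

α₂ = 1 / (1 + [H⁺]/K2 + [H⁺]²/(K1K2)) = 1 / (1 + 10^+0.73 + 10^-1.57)
   = 1 / (1 + 5.3703 + 0.026915) = 1/6.3972 = 0.1563

α₂ = 0.156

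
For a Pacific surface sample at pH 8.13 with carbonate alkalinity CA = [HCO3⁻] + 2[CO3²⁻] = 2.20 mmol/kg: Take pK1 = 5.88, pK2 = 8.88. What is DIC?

DIC = 1.92 mmol/kg

CA = [HCO3⁻] + 2[CO3²⁻] = (α₁ + 2α₂)·DIC
At pH 8.13: [H⁺]/K1 = 10^-2.25 = 0.0056234, K2/[H⁺] = 10^-0.75 = 0.17783
α₁ = 1/(1 + 0.0056234 + 0.17783) = 1/1.1835 = 0.8450; α₂ = α₁·K2/[H⁺] = 0.1503
α₁ + 2α₂ = 1.1455
DIC = CA / (α₁ + 2α₂) = 2.20 / 1.1455 = 1.92 mmol/kg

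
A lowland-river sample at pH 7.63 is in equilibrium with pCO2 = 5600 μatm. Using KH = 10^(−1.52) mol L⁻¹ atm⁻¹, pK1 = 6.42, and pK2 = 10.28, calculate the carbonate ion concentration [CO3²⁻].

[CO3²⁻] = 6.14 μmol/L

[CO2*] = KH · pCO2 = 10^(−1.52) × 5600×10^-6 = 1.691×10^-4 mol/L
α₀ = 1/(1 + K1/[H⁺] + K1K2/[H⁺]²) = 1/(1 + 10^+1.21 + 10^-1.44) = 0.05796
DIC = [CO2*]/α₀ = 1.691×10^-4 / 0.05796 = 2.918 mmol/L
[CO3²⁻] = α₂·DIC; α₂ = 0.002104, so [CO3²⁻] = 0.002104 × 2.918 = 0.00614 mmol/L = 6.14 μmol/L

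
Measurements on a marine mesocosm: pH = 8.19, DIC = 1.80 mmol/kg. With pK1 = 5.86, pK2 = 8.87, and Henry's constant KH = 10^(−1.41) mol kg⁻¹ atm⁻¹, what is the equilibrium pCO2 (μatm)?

pCO2 = 178 μatm

α₀ = 1 / (1 + K1/[H⁺] + K1K2/[H⁺]²) = 1 / (1 + 10^+2.33 + 10^+1.65)
   = 1 / (1 + 213.80 + 44.668) = 1/259.46 = 0.003854
[CO2*] = α₀ × DIC = 0.003854 × 1.80 = 0.006937 mmol/kg = 6.937 μmol/kg
pCO2 = [CO2*]/KH = 6.937×10^-6 / 3.890×10^-2 = 178 μatm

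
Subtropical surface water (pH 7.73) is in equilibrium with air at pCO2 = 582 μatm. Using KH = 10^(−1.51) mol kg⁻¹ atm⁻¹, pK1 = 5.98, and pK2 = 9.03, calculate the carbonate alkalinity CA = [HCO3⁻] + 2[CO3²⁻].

[CO2*] = KH · pCO2 = 10^(−1.51) × 582×10^-6 = 1.799×10^-5 mol/kg
α₀ = 1/(1 + K1/[H⁺] + K1K2/[H⁺]²) = 1/(1 + 10^+1.75 + 10^+0.45) = 0.01665
DIC = [CO2*]/α₀ = 1.799×10^-5 / 0.01665 = 1.080 mmol/kg
CA = (α₁ + 2α₂)·DIC = (0.9364 + 2×0.04693) × 1.080 = 1.11 mmol/kg

CA = 1.11 mmol/kg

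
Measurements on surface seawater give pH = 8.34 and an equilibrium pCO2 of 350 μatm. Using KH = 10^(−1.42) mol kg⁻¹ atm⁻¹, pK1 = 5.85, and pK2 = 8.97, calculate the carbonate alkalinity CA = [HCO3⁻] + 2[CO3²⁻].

CA = 6.04 mmol/kg

[CO2*] = KH · pCO2 = 10^(−1.42) × 350×10^-6 = 1.331×10^-5 mol/kg
α₀ = 1/(1 + K1/[H⁺] + K1K2/[H⁺]²) = 1/(1 + 10^+2.49 + 10^+1.86) = 0.002615
DIC = [CO2*]/α₀ = 1.331×10^-5 / 0.002615 = 5.089 mmol/kg
CA = (α₁ + 2α₂)·DIC = (0.8080 + 2×0.1894) × 5.089 = 6.04 mmol/kg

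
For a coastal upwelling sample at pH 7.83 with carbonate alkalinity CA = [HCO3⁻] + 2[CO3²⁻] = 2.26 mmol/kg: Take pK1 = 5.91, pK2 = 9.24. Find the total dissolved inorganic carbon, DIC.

DIC = 2.20 mmol/kg

CA = [HCO3⁻] + 2[CO3²⁻] = (α₁ + 2α₂)·DIC
At pH 7.83: [H⁺]/K1 = 10^-1.92 = 0.012023, K2/[H⁺] = 10^-1.41 = 0.038905
α₁ = 1/(1 + 0.012023 + 0.038905) = 1/1.0509 = 0.9515; α₂ = α₁·K2/[H⁺] = 0.03702
α₁ + 2α₂ = 1.0256
DIC = CA / (α₁ + 2α₂) = 2.26 / 1.0256 = 2.20 mmol/kg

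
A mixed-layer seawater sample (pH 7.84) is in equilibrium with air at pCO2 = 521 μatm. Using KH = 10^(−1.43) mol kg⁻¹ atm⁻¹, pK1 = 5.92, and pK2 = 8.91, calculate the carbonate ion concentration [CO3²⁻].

[CO2*] = KH · pCO2 = 10^(−1.43) × 521×10^-6 = 1.936×10^-5 mol/kg
α₀ = 1/(1 + K1/[H⁺] + K1K2/[H⁺]²) = 1/(1 + 10^+1.92 + 10^+0.85) = 0.01096
DIC = [CO2*]/α₀ = 1.936×10^-5 / 0.01096 = 1.766 mmol/kg
[CO3²⁻] = α₂·DIC; α₂ = 0.07758, so [CO3²⁻] = 0.07758 × 1.766 = 0.137 mmol/kg

[CO3²⁻] = 0.137 mmol/kg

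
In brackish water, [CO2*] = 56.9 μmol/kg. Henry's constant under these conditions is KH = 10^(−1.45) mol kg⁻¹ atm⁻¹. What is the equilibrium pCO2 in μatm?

pCO2 = 1600 μatm

KH = 10^(−1.45) = 3.548×10^-2 mol kg⁻¹ atm⁻¹
pCO2 = [CO2*]/KH = 56.9×10^-6 / 3.548×10^-2 = 1.60×10^-3 atm = 1600 μatm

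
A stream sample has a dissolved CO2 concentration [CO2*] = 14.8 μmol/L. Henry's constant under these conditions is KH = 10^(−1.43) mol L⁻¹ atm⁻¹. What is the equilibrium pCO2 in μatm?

KH = 10^(−1.43) = 3.715×10^-2 mol L⁻¹ atm⁻¹
pCO2 = [CO2*]/KH = 14.8×10^-6 / 3.715×10^-2 = 3.98×10^-4 atm = 398 μatm

pCO2 = 398 μatm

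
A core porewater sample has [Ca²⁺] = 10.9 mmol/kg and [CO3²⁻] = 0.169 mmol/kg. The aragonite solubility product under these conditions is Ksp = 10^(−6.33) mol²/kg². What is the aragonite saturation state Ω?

Ksp = 10^(−6.33) = 4.677×10^-7
Ω = [Ca²⁺][CO3²⁻]/Ksp = (10.9×10^-3)(0.169×10^-3) / 4.677×10^-7 = 3.94

Ω = 3.94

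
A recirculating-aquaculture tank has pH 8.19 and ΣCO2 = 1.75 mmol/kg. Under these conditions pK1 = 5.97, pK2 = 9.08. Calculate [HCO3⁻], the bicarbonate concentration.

α₁ = 1 / (1 + [H⁺]/K1 + K2/[H⁺]) = 1 / (1 + 10^-2.22 + 10^-0.89)
   = 1 / (1 + 0.0060256 + 0.12882) = 1/1.1349 = 0.8812
[HCO3⁻] = α₁ × DIC = 0.8812 × 1.75 = 1.54 mmol/kg

[HCO3⁻] = 1.54 mmol/kg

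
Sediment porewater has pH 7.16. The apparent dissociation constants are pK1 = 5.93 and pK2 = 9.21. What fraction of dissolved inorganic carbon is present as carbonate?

α₂ = 1 / (1 + [H⁺]/K2 + [H⁺]²/(K1K2)) = 1 / (1 + 10^+2.05 + 10^+0.82)
   = 1 / (1 + 112.20 + 6.6069) = 1/119.81 = 0.008347

α₂ = 0.00835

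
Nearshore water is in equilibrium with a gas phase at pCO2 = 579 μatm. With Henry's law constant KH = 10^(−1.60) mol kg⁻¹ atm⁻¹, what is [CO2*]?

[CO2*] = 14.5 μmol/kg

KH = 10^(−1.60) = 2.512×10^-2 mol kg⁻¹ atm⁻¹
[CO2*] = KH · pCO2 = 2.512×10^-2 × 579×10^-6 atm = 1.45×10^-5 mol/kg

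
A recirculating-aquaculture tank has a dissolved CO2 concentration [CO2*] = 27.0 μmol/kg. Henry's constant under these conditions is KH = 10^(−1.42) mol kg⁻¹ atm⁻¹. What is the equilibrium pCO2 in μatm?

pCO2 = 710 μatm

KH = 10^(−1.42) = 3.802×10^-2 mol kg⁻¹ atm⁻¹
pCO2 = [CO2*]/KH = 27.0×10^-6 / 3.802×10^-2 = 7.10×10^-4 atm = 710 μatm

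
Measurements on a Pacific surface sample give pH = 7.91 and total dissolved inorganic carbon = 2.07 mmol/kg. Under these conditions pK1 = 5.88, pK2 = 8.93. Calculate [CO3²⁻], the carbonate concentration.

[CO3²⁻] = 0.179 mmol/kg

α₂ = 1 / (1 + [H⁺]/K2 + [H⁺]²/(K1K2)) = 1 / (1 + 10^+1.02 + 10^-1.01)
   = 1 / (1 + 10.471 + 0.097724) = 1/11.569 = 0.08644
[CO3²⁻] = α₂ × DIC = 0.08644 × 2.07 = 0.179 mmol/kg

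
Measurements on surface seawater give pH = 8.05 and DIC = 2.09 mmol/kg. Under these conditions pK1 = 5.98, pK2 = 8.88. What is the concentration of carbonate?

[CO3²⁻] = 0.267 mmol/kg

α₂ = 1 / (1 + [H⁺]/K2 + [H⁺]²/(K1K2)) = 1 / (1 + 10^+0.83 + 10^-1.24)
   = 1 / (1 + 6.7608 + 0.057544) = 1/7.8184 = 0.1279
[CO3²⁻] = α₂ × DIC = 0.1279 × 2.09 = 0.267 mmol/kg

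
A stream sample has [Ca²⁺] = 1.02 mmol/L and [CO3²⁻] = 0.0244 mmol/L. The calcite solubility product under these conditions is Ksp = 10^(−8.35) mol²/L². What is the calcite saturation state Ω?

Ksp = 10^(−8.35) = 4.467×10^-9
Ω = [Ca²⁺][CO3²⁻]/Ksp = (1.02×10^-3)(0.0244×10^-3) / 4.467×10^-9 = 5.57

Ω = 5.57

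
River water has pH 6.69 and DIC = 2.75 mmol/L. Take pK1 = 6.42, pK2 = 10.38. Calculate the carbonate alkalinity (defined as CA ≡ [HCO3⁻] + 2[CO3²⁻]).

CA = 1.79 mmol/L

CA = [HCO3⁻] + 2[CO3²⁻] = (α₁ + 2α₂)·DIC
At pH 6.69: [H⁺]/K1 = 10^-0.27 = 0.53703, K2/[H⁺] = 10^-3.69 = 0.00020417
α₁ = 1/(1 + 0.53703 + 0.00020417) = 1/1.5372 = 0.6505; α₂ = α₁·K2/[H⁺] = 0.0001328
α₁ + 2α₂ = 0.6508
CA = 0.6508 × 2.75 = 1.79 mmol/L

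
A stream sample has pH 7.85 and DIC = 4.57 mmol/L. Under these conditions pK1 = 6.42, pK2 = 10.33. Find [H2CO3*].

[CO2*] = 0.163 mmol/L

α₀ = 1 / (1 + K1/[H⁺] + K1K2/[H⁺]²) = 1 / (1 + 10^+1.43 + 10^-1.05)
   = 1 / (1 + 26.915 + 0.089125) = 1/28.004 = 0.03571
[CO2*] = α₀ × DIC = 0.03571 × 4.57 = 0.163 mmol/L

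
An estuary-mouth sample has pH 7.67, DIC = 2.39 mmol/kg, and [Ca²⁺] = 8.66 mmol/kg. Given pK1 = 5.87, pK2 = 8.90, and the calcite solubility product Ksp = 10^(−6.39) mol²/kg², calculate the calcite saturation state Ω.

Ω = 2.78

α₂ = 1 / (1 + [H⁺]/K2 + [H⁺]²/(K1K2)) = 1 / (1 + 10^+1.23 + 10^-0.57)
   = 1 / (1 + 16.982 + 0.26915) = 1/18.252 = 0.05479
[CO3²⁻] = α₂ × DIC = 0.05479 × 2.39 = 0.1309 mmol/kg
Ksp = 10^(−6.39) = 4.074×10^-7
Ω = [Ca²⁺][CO3²⁻]/Ksp = (8.66×10^-3)(1.309×10^-4) / 4.074×10^-7 = 2.78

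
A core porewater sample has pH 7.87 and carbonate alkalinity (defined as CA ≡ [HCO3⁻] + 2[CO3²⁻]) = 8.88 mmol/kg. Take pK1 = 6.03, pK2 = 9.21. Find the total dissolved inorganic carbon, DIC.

DIC = 8.63 mmol/kg

CA = [HCO3⁻] + 2[CO3²⁻] = (α₁ + 2α₂)·DIC
At pH 7.87: [H⁺]/K1 = 10^-1.84 = 0.014454, K2/[H⁺] = 10^-1.34 = 0.045709
α₁ = 1/(1 + 0.014454 + 0.045709) = 1/1.0602 = 0.9433; α₂ = α₁·K2/[H⁺] = 0.04311
α₁ + 2α₂ = 1.0295
DIC = CA / (α₁ + 2α₂) = 8.88 / 1.0295 = 8.63 mmol/kg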